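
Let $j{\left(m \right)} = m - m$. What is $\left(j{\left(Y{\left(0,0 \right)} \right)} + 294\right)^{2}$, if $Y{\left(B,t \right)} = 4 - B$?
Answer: $86436$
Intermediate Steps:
$j{\left(m \right)} = 0$
$\left(j{\left(Y{\left(0,0 \right)} \right)} + 294\right)^{2} = \left(0 + 294\right)^{2} = 294^{2} = 86436$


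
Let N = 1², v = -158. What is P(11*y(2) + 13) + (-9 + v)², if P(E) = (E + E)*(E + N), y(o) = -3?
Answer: 28649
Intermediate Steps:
N = 1
P(E) = 2*E*(1 + E) (P(E) = (E + E)*(E + 1) = (2*E)*(1 + E) = 2*E*(1 + E))
P(11*y(2) + 13) + (-9 + v)² = 2*(11*(-3) + 13)*(1 + (11*(-3) + 13)) + (-9 - 158)² = 2*(-33 + 13)*(1 + (-33 + 13)) + (-167)² = 2*(-20)*(1 - 20) + 27889 = 2*(-20)*(-19) + 27889 = 760 + 27889 = 28649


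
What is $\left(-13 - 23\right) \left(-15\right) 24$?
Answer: $12960$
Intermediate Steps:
$\left(-13 - 23\right) \left(-15\right) 24 = \left(-36\right) \left(-15\right) 24 = 540 \cdot 24 = 12960$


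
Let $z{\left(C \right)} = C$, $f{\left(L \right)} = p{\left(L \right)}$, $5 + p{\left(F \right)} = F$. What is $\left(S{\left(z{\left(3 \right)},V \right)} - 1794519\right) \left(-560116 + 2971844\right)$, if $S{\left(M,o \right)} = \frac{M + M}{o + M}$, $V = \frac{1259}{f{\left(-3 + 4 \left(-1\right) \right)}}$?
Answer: $- \frac{5293011745775952}{1223} \approx -4.3279 \cdot 10^{12}$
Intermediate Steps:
$p{\left(F \right)} = -5 + F$
$f{\left(L \right)} = -5 + L$
$V = - \frac{1259}{12}$ ($V = \frac{1259}{-5 + \left(-3 + 4 \left(-1\right)\right)} = \frac{1259}{-5 - 7} = \frac{1259}{-12} = 1259 \left(- \frac{1}{12}\right) = - \frac{1259}{12} \approx -104.92$)
$S{\left(M,o \right)} = \frac{2 M}{M + o}$
$\left(S{\left(z{\left(3 \right)},V \right)} - 1794519\right) \left(-560116 + 2971844\right) = \left(2 \cdot 3 \frac{1}{3 - \frac{1259}{12}} - 1794519\right) \left(-560116 + 2971844\right) = \left(2 \cdot 3 \frac{1}{- \frac{1223}{12}} - 1794519\right) 2411728 = \left(2 \cdot 3 \left(- \frac{12}{1223}\right) - 1794519\right) 2411728 = \left(- \frac{72}{1223} - 1794519\right) 2411728 = \left(- \frac{2194696809}{1223}\right) 2411728 = - \frac{5293011745775952}{1223}$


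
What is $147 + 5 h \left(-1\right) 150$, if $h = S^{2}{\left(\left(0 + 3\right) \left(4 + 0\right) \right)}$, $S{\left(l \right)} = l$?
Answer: $-107853$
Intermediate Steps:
$h = 144$ ($h = \left(\left(0 + 3\right) \left(4 + 0\right)\right)^{2} = \left(3 \cdot 4\right)^{2} = 12^{2} = 144$)
$147 + 5 h \left(-1\right) 150 = 147 + 5 \cdot 144 \left(-1\right) 150 = 147 + 720 \left(-1\right) 150 = 147 - 108000 = -107853$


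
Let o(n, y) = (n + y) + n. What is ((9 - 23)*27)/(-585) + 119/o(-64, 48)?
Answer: -175/208 ≈ -0.84135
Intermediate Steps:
o(n, y) = y + 2*n
((9 - 23)*27)/(-585) + 119/o(-64, 48) = ((9 - 23)*27)/(-585) + 119/(48 + 2*(-64)) = -14*27*(-1/585) + 119/(48 - 128) = -378*(-1/585) + 119/(-80) = 42/65 + 119*(-1/80) = 42/65 - 119/80 = -175/208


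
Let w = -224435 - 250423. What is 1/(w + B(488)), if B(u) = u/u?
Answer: -1/474857 ≈ -2.1059e-6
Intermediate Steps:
w = -474858
B(u) = 1
1/(w + B(488)) = 1/(-474858 + 1) = 1/(-474857) = -1/474857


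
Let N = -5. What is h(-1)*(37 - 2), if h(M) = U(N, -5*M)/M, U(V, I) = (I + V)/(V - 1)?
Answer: 0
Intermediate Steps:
U(V, I) = (I + V)/(-1 + V)
h(M) = (⅚ + 5*M/6)/M (h(M) = ((-5*M - 5)/(-1 - 5))/M = ((-5 - 5*M)/(-6))/M = (-(-5 - 5*M)/6)/M = (⅚ + 5*M/6)/M)
h(-1)*(37 - 2) = ((⅚)*(1 - 1)/(-1))*(37 - 2) = ((⅚)*(-1)*0)*35 = 0*35 = 0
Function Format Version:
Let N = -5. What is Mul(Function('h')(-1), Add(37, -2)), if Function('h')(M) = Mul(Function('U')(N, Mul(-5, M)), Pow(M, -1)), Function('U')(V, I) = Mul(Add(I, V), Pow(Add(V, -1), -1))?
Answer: 0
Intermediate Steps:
Function('U')(V, I) = Mul(Pow(Add(-1, V), -1), Add(I, V)) (Function('U')(V, I) = Mul(Add(I, V), Pow(Add(-1, V), -1)) = Mul(Pow(Add(-1, V), -1), Add(I, V)))
Function('h')(M) = Mul(Pow(M, -1), Add(Rational(5, 6), Mul(Rational(5, 6), M))) (Function('h')(M) = Mul(Mul(Pow(Add(-1, -5), -1), Add(Mul(-5, M), -5)), Pow(M, -1)) = Mul(Mul(Pow(-6, -1), Add(-5, Mul(-5, M))), Pow(M, -1)) = Mul(Mul(Rational(-1, 6), Add(-5, Mul(-5, M))), Pow(M, -1)) = Mul(Add(Rational(5, 6), Mul(Rational(5, 6), M)), Pow(M, -1)) = Mul(Pow(M, -1), Add(Rational(5, 6), Mul(Rational(5, 6), M))))
Mul(Function('h')(-1), Add(37, -2)) = Mul(Mul(Rational(5, 6), Pow(-1, -1), Add(1, -1)), Add(37, -2)) = Mul(Mul(Rational(5, 6), -1, 0), 35) = Mul(0, 35) = 0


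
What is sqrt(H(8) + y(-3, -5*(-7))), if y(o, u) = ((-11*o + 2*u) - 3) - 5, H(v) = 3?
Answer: 7*sqrt(2) ≈ 9.8995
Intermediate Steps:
y(o, u) = -8 - 11*o + 2*u (y(o, u) = (-3 - 11*o + 2*u) - 5 = -8 - 11*o + 2*u)
sqrt(H(8) + y(-3, -5*(-7))) = sqrt(3 + (-8 - 11*(-3) + 2*(-5*(-7)))) = sqrt(3 + (-8 + 33 + 2*35)) = sqrt(3 + (-8 + 33 + 70)) = sqrt(3 + 95) = sqrt(98) = 7*sqrt(2)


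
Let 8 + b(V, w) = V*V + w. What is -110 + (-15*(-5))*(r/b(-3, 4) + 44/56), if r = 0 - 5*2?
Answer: -2815/14 ≈ -201.07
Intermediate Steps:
r = -10 (r = 0 - 10 = -10)
b(V, w) = -8 + w + V² (b(V, w) = -8 + (V*V + w) = -8 + (V² + w) = -8 + (w + V²) = -8 + w + V²)
-110 + (-15*(-5))*(r/b(-3, 4) + 44/56) = -110 + (-15*(-5))*(-10/(-8 + 4 + (-3)²) + 44/56) = -110 + 75*(-10/(-8 + 4 + 9) + 44*(1/56)) = -110 + 75*(-10/5 + 11/14) = -110 + 75*(-10*⅕ + 11/14) = -110 + 75*(-2 + 11/14) = -110 + 75*(-17/14) = -110 - 1275/14 = -2815/14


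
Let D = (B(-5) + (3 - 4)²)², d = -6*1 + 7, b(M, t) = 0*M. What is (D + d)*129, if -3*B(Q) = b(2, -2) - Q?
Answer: 559/3 ≈ 186.33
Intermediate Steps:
b(M, t) = 0
d = 1 (d = -6 + 7 = 1)
B(Q) = Q/3 (B(Q) = -(0 - Q)/3 = -(-1)*Q/3 = Q/3)
D = 4/9 (D = ((⅓)*(-5) + (3 - 4)²)² = (-5/3 + (-1)²)² = (-5/3 + 1)² = (-⅔)² = 4/9 ≈ 0.44444)
(D + d)*129 = (4/9 + 1)*129 = (13/9)*129 = 559/3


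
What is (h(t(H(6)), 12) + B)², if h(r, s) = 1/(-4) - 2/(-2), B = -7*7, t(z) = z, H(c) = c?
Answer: 37249/16 ≈ 2328.1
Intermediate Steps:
B = -49
h(r, s) = ¾ (h(r, s) = 1*(-¼) - 2*(-½) = -¼ + 1 = ¾)
(h(t(H(6)), 12) + B)² = (¾ - 49)² = (-193/4)² = 37249/16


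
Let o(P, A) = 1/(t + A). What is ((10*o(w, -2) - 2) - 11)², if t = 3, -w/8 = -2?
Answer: 9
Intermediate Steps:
w = 16 (w = -8*(-2) = 16)
o(P, A) = 1/(3 + A)
((10*o(w, -2) - 2) - 11)² = ((10/(3 - 2) - 2) - 11)² = ((10/1 - 2) - 11)² = ((10*1 - 2) - 11)² = ((10 - 2) - 11)² = (8 - 11)² = (-3)² = 9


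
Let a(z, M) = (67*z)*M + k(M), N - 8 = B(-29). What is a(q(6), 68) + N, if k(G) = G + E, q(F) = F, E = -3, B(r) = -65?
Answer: 27344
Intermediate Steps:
N = -57 (N = 8 - 65 = -57)
k(G) = -3 + G (k(G) = G - 3 = -3 + G)
a(z, M) = -3 + M + 67*M*z (a(z, M) = (67*z)*M + (-3 + M) = 67*M*z + (-3 + M) = -3 + M + 67*M*z)
a(q(6), 68) + N = (-3 + 68 + 67*68*6) - 57 = (-3 + 68 + 27336) - 57 = 27401 - 57 = 27344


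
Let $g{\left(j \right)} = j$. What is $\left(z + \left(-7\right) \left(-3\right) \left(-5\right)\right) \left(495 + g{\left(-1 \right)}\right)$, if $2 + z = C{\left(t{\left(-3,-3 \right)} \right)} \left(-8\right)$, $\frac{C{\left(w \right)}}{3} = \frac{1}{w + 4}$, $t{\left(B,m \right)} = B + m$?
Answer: $-46930$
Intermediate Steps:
$C{\left(w \right)} = \frac{3}{4 + w}$ ($C{\left(w \right)} = \frac{3}{w + 4} = \frac{3}{4 + w}$)
$z = 10$ ($z = -2 + \frac{3}{4 - 6} \left(-8\right) = -2 + \frac{3}{-2} \left(-8\right) = -2 + 3 \left(- \frac{1}{2}\right) \left(-8\right) = -2 - -12 = -2 + 12 = 10$)
$\left(z + \left(-7\right) \left(-3\right) \left(-5\right)\right) \left(495 + g{\left(-1 \right)}\right) = \left(10 + \left(-7\right) \left(-3\right) \left(-5\right)\right) \left(495 - 1\right) = \left(10 + 21 \left(-5\right)\right) 494 = \left(10 - 105\right) 494 = \left(-95\right) 494 = -46930$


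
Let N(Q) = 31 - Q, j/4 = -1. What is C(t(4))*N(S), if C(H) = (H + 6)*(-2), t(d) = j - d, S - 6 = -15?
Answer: 160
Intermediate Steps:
S = -9 (S = 6 - 15 = -9)
j = -4 (j = 4*(-1) = -4)
t(d) = -4 - d
C(H) = -12 - 2*H (C(H) = (6 + H)*(-2) = -12 - 2*H)
C(t(4))*N(S) = (-12 - 2*(-4 - 1*4))*(31 - 1*(-9)) = (-12 - 2*(-4 - 4))*(31 + 9) = (-12 - 2*(-8))*40 = (-12 + 16)*40 = 4*40 = 160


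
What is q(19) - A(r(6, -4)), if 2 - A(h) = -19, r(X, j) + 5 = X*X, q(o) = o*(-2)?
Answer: -59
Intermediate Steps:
q(o) = -2*o
r(X, j) = -5 + X² (r(X, j) = -5 + X*X = -5 + X²)
A(h) = 21 (A(h) = 2 - 1*(-19) = 2 + 19 = 21)
q(19) - A(r(6, -4)) = -2*19 - 1*21 = -38 - 21 = -59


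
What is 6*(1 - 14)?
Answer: -78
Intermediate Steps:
6*(1 - 14) = 6*(-13) = -78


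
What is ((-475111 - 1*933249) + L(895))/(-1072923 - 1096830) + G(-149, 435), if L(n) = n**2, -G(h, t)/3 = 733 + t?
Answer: -2534069059/723251 ≈ -3503.7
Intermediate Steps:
G(h, t) = -2199 - 3*t (G(h, t) = -3*(733 + t) = -2199 - 3*t)
((-475111 - 1*933249) + L(895))/(-1072923 - 1096830) + G(-149, 435) = ((-475111 - 1*933249) + 895**2)/(-1072923 - 1096830) + (-2199 - 3*435) = ((-475111 - 933249) + 801025)/(-2169753) + (-2199 - 1305) = (-1408360 + 801025)*(-1/2169753) - 3504 = -607335*(-1/2169753) - 3504 = 202445/723251 - 3504 = -2534069059/723251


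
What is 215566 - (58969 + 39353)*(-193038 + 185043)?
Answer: 786299956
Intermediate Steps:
215566 - (58969 + 39353)*(-193038 + 185043) = 215566 - 98322*(-7995) = 215566 - 1*(-786084390) = 215566 + 786084390 = 786299956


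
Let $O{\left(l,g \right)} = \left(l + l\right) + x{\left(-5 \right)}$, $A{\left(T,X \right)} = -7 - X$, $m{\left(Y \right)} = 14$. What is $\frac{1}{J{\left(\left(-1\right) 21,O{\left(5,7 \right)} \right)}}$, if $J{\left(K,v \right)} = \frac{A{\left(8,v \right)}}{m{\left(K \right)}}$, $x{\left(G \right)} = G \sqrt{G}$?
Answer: $- \frac{119}{207} - \frac{35 i \sqrt{5}}{207} \approx -0.57488 - 0.37808 i$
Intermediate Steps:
$x{\left(G \right)} = G^{\frac{3}{2}}$
$O{\left(l,g \right)} = 2 l - 5 i \sqrt{5}$ ($O{\left(l,g \right)} = \left(l + l\right) + \left(-5\right)^{\frac{3}{2}} = 2 l - 5 i \sqrt{5}$)
$J{\left(K,v \right)} = - \frac{1}{2} - \frac{v}{14}$ ($J{\left(K,v \right)} = \frac{-7 - v}{14} = \left(-7 - v\right) \frac{1}{14} = - \frac{1}{2} - \frac{v}{14}$)
$\frac{1}{J{\left(\left(-1\right) 21,O{\left(5,7 \right)} \right)}} = \frac{1}{- \frac{1}{2} - \frac{2 \cdot 5 - 5 i \sqrt{5}}{14}} = \frac{1}{- \frac{1}{2} - \frac{10 - 5 i \sqrt{5}}{14}} = \frac{1}{- \frac{1}{2} - \left(\frac{5}{7} - \frac{5 i \sqrt{5}}{14}\right)} = \frac{1}{- \frac{17}{14} + \frac{5 i \sqrt{5}}{14}}$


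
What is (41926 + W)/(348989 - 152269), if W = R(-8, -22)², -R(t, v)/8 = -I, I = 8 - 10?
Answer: 21091/98360 ≈ 0.21443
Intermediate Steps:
I = -2
R(t, v) = -16 (R(t, v) = -(-8)*(-2) = -8*2 = -16)
W = 256 (W = (-16)² = 256)
(41926 + W)/(348989 - 152269) = (41926 + 256)/(348989 - 152269) = 42182/196720 = 42182*(1/196720) = 21091/98360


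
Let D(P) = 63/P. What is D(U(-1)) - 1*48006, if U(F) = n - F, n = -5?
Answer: -192087/4 ≈ -48022.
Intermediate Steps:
U(F) = -5 - F
D(U(-1)) - 1*48006 = 63/(-5 - 1*(-1)) - 1*48006 = 63/(-5 + 1) - 48006 = 63/(-4) - 48006 = 63*(-¼) - 48006 = -63/4 - 48006 = -192087/4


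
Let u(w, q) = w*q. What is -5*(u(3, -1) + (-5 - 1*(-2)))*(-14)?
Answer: -420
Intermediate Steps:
u(w, q) = q*w
-5*(u(3, -1) + (-5 - 1*(-2)))*(-14) = -5*(-1*3 + (-5 - 1*(-2)))*(-14) = -5*(-3 + (-5 + 2))*(-14) = -5*(-3 - 3)*(-14) = -(-30)*(-14) = -5*84 = -420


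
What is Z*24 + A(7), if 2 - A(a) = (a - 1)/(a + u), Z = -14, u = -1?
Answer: -335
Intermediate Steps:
A(a) = 1 (A(a) = 2 - (a - 1)/(a - 1) = 2 - (-1 + a)/(-1 + a) = 2 - 1*1 = 2 - 1 = 1)
Z*24 + A(7) = -14*24 + 1 = -336 + 1 = -335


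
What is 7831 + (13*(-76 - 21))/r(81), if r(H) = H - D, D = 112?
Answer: 244022/31 ≈ 7871.7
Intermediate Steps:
r(H) = -112 + H (r(H) = H - 1*112 = H - 112 = -112 + H)
7831 + (13*(-76 - 21))/r(81) = 7831 + (13*(-76 - 21))/(-112 + 81) = 7831 + (13*(-97))/(-31) = 7831 - 1261*(-1/31) = 7831 + 1261/31 = 244022/31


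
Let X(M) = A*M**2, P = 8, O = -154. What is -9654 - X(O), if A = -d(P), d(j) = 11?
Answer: 251222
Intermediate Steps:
A = -11 (A = -1*11 = -11)
X(M) = -11*M**2
-9654 - X(O) = -9654 - (-11)*(-154)**2 = -9654 - (-11)*23716 = -9654 - 1*(-260876) = -9654 + 260876 = 251222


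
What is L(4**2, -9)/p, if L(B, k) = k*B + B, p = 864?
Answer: -4/27 ≈ -0.14815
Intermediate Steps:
L(B, k) = B + B*k (L(B, k) = B*k + B = B + B*k)
L(4**2, -9)/p = (4**2*(1 - 9))/864 = (16*(-8))*(1/864) = -128*1/864 = -4/27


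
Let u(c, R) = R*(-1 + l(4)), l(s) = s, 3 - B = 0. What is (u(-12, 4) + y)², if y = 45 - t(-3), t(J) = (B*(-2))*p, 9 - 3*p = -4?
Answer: 6889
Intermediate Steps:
B = 3 (B = 3 - 1*0 = 3 + 0 = 3)
p = 13/3 (p = 3 - ⅓*(-4) = 3 + 4/3 = 13/3 ≈ 4.3333)
t(J) = -26 (t(J) = (3*(-2))*(13/3) = -6*13/3 = -26)
u(c, R) = 3*R (u(c, R) = R*(-1 + 4) = R*3 = 3*R)
y = 71 (y = 45 - 1*(-26) = 45 + 26 = 71)
(u(-12, 4) + y)² = (3*4 + 71)² = (12 + 71)² = 83² = 6889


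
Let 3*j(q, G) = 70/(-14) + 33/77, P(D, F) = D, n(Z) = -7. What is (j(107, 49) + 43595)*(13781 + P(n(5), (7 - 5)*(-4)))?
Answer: 12609587362/21 ≈ 6.0046e+8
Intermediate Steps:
j(q, G) = -32/21 (j(q, G) = (70/(-14) + 33/77)/3 = (70*(-1/14) + 33*(1/77))/3 = (-5 + 3/7)/3 = (⅓)*(-32/7) = -32/21)
(j(107, 49) + 43595)*(13781 + P(n(5), (7 - 5)*(-4))) = (-32/21 + 43595)*(13781 - 7) = (915463/21)*13774 = 12609587362/21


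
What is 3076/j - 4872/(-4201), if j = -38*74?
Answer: 194447/2953303 ≈ 0.065840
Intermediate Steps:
j = -2812
3076/j - 4872/(-4201) = 3076/(-2812) - 4872/(-4201) = 3076*(-1/2812) - 4872*(-1/4201) = -769/703 + 4872/4201 = 194447/2953303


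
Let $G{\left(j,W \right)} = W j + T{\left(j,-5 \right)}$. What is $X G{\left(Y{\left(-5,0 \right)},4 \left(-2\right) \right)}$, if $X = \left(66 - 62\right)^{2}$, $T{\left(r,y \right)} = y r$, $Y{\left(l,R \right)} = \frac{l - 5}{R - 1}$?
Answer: $-2080$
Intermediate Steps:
$Y{\left(l,R \right)} = \frac{-5 + l}{-1 + R}$
$T{\left(r,y \right)} = r y$
$X = 16$ ($X = 4^{2} = 16$)
$G{\left(j,W \right)} = - 5 j + W j$ ($G{\left(j,W \right)} = W j + j \left(-5\right) = W j - 5 j = - 5 j + W j$)
$X G{\left(Y{\left(-5,0 \right)},4 \left(-2\right) \right)} = 16 \frac{-5 - 5}{-1 + 0} \left(-5 + 4 \left(-2\right)\right) = 16 \frac{1}{-1} \left(-10\right) \left(-5 - 8\right) = 16 \left(-1\right) \left(-10\right) \left(-13\right) = 16 \cdot 10 \left(-13\right) = 16 \left(-130\right) = -2080$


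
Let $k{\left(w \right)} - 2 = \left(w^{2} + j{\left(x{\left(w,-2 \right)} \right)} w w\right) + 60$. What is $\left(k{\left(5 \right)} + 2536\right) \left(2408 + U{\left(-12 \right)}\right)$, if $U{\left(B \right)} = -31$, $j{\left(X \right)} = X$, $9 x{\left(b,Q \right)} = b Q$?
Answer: $\frac{55519589}{9} \approx 6.1688 \cdot 10^{6}$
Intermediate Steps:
$x{\left(b,Q \right)} = \frac{Q b}{9}$ ($x{\left(b,Q \right)} = \frac{b Q}{9} = \frac{Q b}{9}$)
$k{\left(w \right)} = 62 + w^{2} - \frac{2 w^{3}}{9}$ ($k{\left(w \right)} = 2 + \left(\left(w^{2} + \frac{1}{9} \left(-2\right) w w w\right) + 60\right) = 2 + \left(\left(w^{2} + - \frac{2 w}{9} w w\right) + 60\right) = 2 + \left(\left(w^{2} + - \frac{2 w^{2}}{9} w\right) + 60\right) = 2 - \left(-60 - w^{2} + \frac{2 w^{3}}{9}\right) = 2 + \left(60 + w^{2} - \frac{2 w^{3}}{9}\right) = 62 + w^{2} - \frac{2 w^{3}}{9}$)
$\left(k{\left(5 \right)} + 2536\right) \left(2408 + U{\left(-12 \right)}\right) = \left(\left(62 + 5^{2} - \frac{2 \cdot 5^{3}}{9}\right) + 2536\right) \left(2408 - 31\right) = \left(\left(62 + 25 - \frac{250}{9}\right) + 2536\right) 2377 = \left(\frac{533}{9} + 2536\right) 2377 = \frac{23357}{9} \cdot 2377 = \frac{55519589}{9}$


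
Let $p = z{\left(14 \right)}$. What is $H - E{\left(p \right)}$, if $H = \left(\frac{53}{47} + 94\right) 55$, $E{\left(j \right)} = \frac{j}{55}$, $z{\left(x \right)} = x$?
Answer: $\frac{13524117}{2585} \approx 5231.8$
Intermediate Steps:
$p = 14$
$E{\left(j \right)} = \frac{j}{55}$ ($E{\left(j \right)} = j \frac{1}{55} = \frac{j}{55}$)
$H = \frac{245905}{47}$ ($H = \left(53 \cdot \frac{1}{47} + 94\right) 55 = \left(\frac{53}{47} + 94\right) 55 = \frac{4471}{47} \cdot 55 = \frac{245905}{47} \approx 5232.0$)
$H - E{\left(p \right)} = \frac{245905}{47} - \frac{1}{55} \cdot 14 = \frac{245905}{47} - \frac{14}{55} = \frac{13524117}{2585}$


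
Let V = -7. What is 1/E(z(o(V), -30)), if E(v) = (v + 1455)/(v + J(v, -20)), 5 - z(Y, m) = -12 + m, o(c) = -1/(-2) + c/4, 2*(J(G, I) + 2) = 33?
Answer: 123/3004 ≈ 0.040945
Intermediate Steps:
J(G, I) = 29/2 (J(G, I) = -2 + (½)*33 = -2 + 33/2 = 29/2)
o(c) = ½ + c/4 (o(c) = -1*(-½) + c*(¼) = ½ + c/4)
z(Y, m) = 17 - m (z(Y, m) = 5 - (-12 + m) = 5 + (12 - m) = 17 - m)
E(v) = (1455 + v)/(29/2 + v) (E(v) = (v + 1455)/(v + 29/2) = (1455 + v)/(29/2 + v))
1/E(z(o(V), -30)) = 1/(2*(1455 + (17 - 1*(-30)))/(29 + 2*(17 - 1*(-30)))) = 1/(2*(1455 + (17 + 30))/(29 + 2*(17 + 30))) = 1/(2*(1455 + 47)/(29 + 2*47)) = 1/(2*1502/(29 + 94)) = 1/(2*1502/123) = 1/(2*(1/123)*1502) = 1/(3004/123) = 123/3004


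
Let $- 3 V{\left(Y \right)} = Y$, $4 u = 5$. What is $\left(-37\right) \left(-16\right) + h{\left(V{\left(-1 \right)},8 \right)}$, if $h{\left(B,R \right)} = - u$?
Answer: $\frac{2363}{4} \approx 590.75$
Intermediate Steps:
$u = \frac{5}{4}$ ($u = \frac{1}{4} \cdot 5 = \frac{5}{4} \approx 1.25$)
$V{\left(Y \right)} = - \frac{Y}{3}$
$h{\left(B,R \right)} = - \frac{5}{4}$ ($h{\left(B,R \right)} = \left(-1\right) \frac{5}{4} = - \frac{5}{4}$)
$\left(-37\right) \left(-16\right) + h{\left(V{\left(-1 \right)},8 \right)} = \left(-37\right) \left(-16\right) - \frac{5}{4} = 592 - \frac{5}{4} = \frac{2363}{4}$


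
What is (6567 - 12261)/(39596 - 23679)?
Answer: -5694/15917 ≈ -0.35773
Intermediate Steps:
(6567 - 12261)/(39596 - 23679) = -5694/15917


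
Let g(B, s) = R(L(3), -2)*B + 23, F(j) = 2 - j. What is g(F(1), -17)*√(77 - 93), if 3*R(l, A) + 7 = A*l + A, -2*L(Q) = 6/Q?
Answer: 248*I/3 ≈ 82.667*I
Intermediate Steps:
L(Q) = -3/Q
R(l, A) = -7/3 + A/3 + A*l/3 (R(l, A) = -7/3 + (A*l + A)/3 = -7/3 + (A + A*l)/3 = -7/3 + (A/3 + A*l/3) = -7/3 + A/3 + A*l/3)
g(B, s) = 23 - 7*B/3 (g(B, s) = (-7/3 + (⅓)*(-2) + (⅓)*(-2)*(-3/3))*B + 23 = (-7/3 - ⅔ + (⅓)*(-2)*(-3*⅓))*B + 23 = (-7/3 - ⅔ + (⅓)*(-2)*(-1))*B + 23 = (-7/3 - ⅔ + ⅔)*B + 23 = -7*B/3 + 23 = 23 - 7*B/3)
g(F(1), -17)*√(77 - 93) = (23 - 7*(2 - 1*1)/3)*√(77 - 93) = (23 - 7*(2 - 1)/3)*√(-16) = (23 - 7/3*1)*(4*I) = (23 - 7/3)*(4*I) = 62*(4*I)/3 = 248*I/3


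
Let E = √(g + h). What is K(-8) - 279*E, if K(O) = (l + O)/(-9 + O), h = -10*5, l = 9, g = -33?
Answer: -1/17 - 279*I*√83 ≈ -0.058824 - 2541.8*I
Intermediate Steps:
h = -50
K(O) = (9 + O)/(-9 + O)
E = I*√83 (E = √(-33 - 50) = √(-83) = I*√83 ≈ 9.1104*I)
K(-8) - 279*E = (9 - 8)/(-9 - 8) - 279*I*√83 = 1/(-17) - 279*I*√83 = -1/17*1 - 279*I*√83 = -1/17 - 279*I*√83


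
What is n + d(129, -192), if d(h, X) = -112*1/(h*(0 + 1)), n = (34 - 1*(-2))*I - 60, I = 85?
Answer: 386888/129 ≈ 2999.1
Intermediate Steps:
n = 3000 (n = (34 - 1*(-2))*85 - 60 = (34 + 2)*85 - 60 = 36*85 - 60 = 3060 - 60 = 3000)
d(h, X) = -112/h
n + d(129, -192) = 3000 - 112/129 = 386888/129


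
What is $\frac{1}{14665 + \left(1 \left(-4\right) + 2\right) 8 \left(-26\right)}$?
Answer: $\frac{1}{15081} \approx 6.6309 \cdot 10^{-5}$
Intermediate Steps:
$\frac{1}{14665 + \left(1 \left(-4\right) + 2\right) 8 \left(-26\right)} = \frac{1}{14665 + \left(-4 + 2\right) 8 \left(-26\right)} = \frac{1}{14665 + \left(-2\right) 8 \left(-26\right)} = \frac{1}{14665 - -416} = \frac{1}{14665 + 416} = \frac{1}{15081}$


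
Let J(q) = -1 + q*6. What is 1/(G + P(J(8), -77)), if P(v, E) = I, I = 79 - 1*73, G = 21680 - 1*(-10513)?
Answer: 1/32199 ≈ 3.1057e-5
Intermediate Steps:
J(q) = -1 + 6*q
G = 32193 (G = 21680 + 10513 = 32193)
I = 6 (I = 79 - 73 = 6)
P(v, E) = 6
1/(G + P(J(8), -77)) = 1/(32193 + 6) = 1/32199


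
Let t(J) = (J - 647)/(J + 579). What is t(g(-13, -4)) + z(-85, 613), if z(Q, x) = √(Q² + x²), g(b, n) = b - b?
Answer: -647/579 + √382994 ≈ 617.75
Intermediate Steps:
g(b, n) = 0
t(J) = (-647 + J)/(579 + J)
t(g(-13, -4)) + z(-85, 613) = (-647 + 0)/(579 + 0) + √((-85)² + 613²) = -647/579 + √(7225 + 375769) = (1/579)*(-647) + √382994 = -647/579 + √382994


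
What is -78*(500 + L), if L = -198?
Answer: -23556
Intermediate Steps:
-78*(500 + L) = -78*(500 - 198) = -78*302 = -23556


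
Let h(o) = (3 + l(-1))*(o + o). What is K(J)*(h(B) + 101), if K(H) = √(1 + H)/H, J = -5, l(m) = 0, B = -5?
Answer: -142*I/5 ≈ -28.4*I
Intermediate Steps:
h(o) = 6*o (h(o) = (3 + 0)*(o + o) = 3*(2*o) = 6*o)
K(H) = √(1 + H)/H
K(J)*(h(B) + 101) = (√(1 - 5)/(-5))*(6*(-5) + 101) = (-2*I/5)*(-30 + 101) = -2*I/5*71 = -142*I/5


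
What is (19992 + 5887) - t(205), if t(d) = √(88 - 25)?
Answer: 25879 - 3*√7 ≈ 25871.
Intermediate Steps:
t(d) = 3*√7 (t(d) = √63 = 3*√7)
(19992 + 5887) - t(205) = (19992 + 5887) - 3*√7 = 25879 - 3*√7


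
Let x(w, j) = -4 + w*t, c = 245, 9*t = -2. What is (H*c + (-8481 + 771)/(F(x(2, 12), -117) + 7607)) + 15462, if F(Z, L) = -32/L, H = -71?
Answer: -1721370653/890051 ≈ -1934.0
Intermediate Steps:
t = -2/9 (t = (⅑)*(-2) = -2/9 ≈ -0.22222)
x(w, j) = -4 - 2*w/9 (x(w, j) = -4 + w*(-2/9) = -4 - 2*w/9)
(H*c + (-8481 + 771)/(F(x(2, 12), -117) + 7607)) + 15462 = (-71*245 + (-8481 + 771)/(-32/(-117) + 7607)) + 15462 = (-17395 - 7710/(-32*(-1/117) + 7607)) + 15462 = (-17395 - 7710/(32/117 + 7607)) + 15462 = (-17395 - 7710/890051/117) + 15462 = (-17395 - 7710*117/890051) + 15462 = (-17395 - 902070/890051) + 15462 = -15483339215/890051 + 15462 = -1721370653/890051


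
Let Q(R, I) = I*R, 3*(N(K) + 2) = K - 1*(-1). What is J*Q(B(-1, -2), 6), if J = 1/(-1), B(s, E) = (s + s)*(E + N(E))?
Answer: -52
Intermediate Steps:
N(K) = -5/3 + K/3 (N(K) = -2 + (K - 1*(-1))/3 = -2 + (K + 1)/3 = -2 + (1 + K)/3 = -2 + (1/3 + K/3) = -5/3 + K/3)
B(s, E) = 2*s*(-5/3 + 4*E/3) (B(s, E) = (s + s)*(E + (-5/3 + E/3)) = (2*s)*(-5/3 + 4*E/3) = 2*s*(-5/3 + 4*E/3))
J = -1
J*Q(B(-1, -2), 6) = -6*(2/3)*(-1)*(-5 + 4*(-2)) = -6*(2/3)*(-1)*(-5 - 8) = -6*(2/3)*(-1)*(-13) = -6*26/3 = -1*52 = -52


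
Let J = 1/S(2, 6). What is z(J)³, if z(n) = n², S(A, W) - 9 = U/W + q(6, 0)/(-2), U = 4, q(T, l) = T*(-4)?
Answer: 729/75418890625 ≈ 9.6660e-9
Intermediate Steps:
q(T, l) = -4*T
S(A, W) = 21 + 4/W (S(A, W) = 9 + (4/W - 4*6/(-2)) = 9 + (4/W - 24*(-½)) = 9 + (4/W + 12) = 9 + (12 + 4/W) = 21 + 4/W)
J = 3/65 (J = 1/(21 + 4/6) = 1/(21 + 4*(⅙)) = 1/(21 + ⅔) = 1/(65/3) = 1*(3/65) = 3/65 ≈ 0.046154)
z(J)³ = ((3/65)²)³ = (9/4225)³ = 729/75418890625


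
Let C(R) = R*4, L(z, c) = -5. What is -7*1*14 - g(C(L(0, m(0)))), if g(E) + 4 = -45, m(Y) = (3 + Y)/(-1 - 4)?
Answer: -49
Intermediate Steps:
m(Y) = -3/5 - Y/5 (m(Y) = (3 + Y)/(-5) = (3 + Y)*(-1/5) = -3/5 - Y/5)
C(R) = 4*R
g(E) = -49 (g(E) = -4 - 45 = -49)
-7*1*14 - g(C(L(0, m(0)))) = -7*1*14 - 1*(-49) = -7*14 + 49 = -98 + 49 = -49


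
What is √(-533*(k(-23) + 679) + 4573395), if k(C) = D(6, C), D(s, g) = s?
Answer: √4208290 ≈ 2051.4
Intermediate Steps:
k(C) = 6
√(-533*(k(-23) + 679) + 4573395) = √(-533*(6 + 679) + 4573395) = √(-533*685 + 4573395) = √(-365105 + 4573395) = √4208290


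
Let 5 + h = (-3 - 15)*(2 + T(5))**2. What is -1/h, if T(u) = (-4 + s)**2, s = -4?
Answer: 1/78413 ≈ 1.2753e-5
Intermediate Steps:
T(u) = 64 (T(u) = (-4 - 4)**2 = (-8)**2 = 64)
h = -78413 (h = -5 + (-3 - 15)*(2 + 64)**2 = -5 - 18*66**2 = -5 - 18*4356 = -5 - 78408 = -78413)
-1/h = -1/(-78413) = -1*(-1/78413) = 1/78413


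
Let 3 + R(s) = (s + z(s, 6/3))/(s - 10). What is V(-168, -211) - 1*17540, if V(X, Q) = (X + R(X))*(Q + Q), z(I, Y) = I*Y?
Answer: 4755014/89 ≈ 53427.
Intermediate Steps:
R(s) = -3 + 3*s/(-10 + s) (R(s) = -3 + (s + s*(6/3))/(s - 10) = -3 + (s + s*(6*(⅓)))/(-10 + s) = -3 + (s + s*2)/(-10 + s) = -3 + (s + 2*s)/(-10 + s) = -3 + (3*s)/(-10 + s) = -3 + 3*s/(-10 + s))
V(X, Q) = 2*Q*(X + 30/(-10 + X)) (V(X, Q) = (X + 30/(-10 + X))*(Q + Q) = (X + 30/(-10 + X))*(2*Q) = 2*Q*(X + 30/(-10 + X)))
V(-168, -211) - 1*17540 = 2*(-211)*(30 - 168*(-10 - 168))/(-10 - 168) - 1*17540 = 2*(-211)*(30 - 168*(-178))/(-178) - 17540 = 2*(-211)*(-1/178)*(30 + 29904) - 17540 = 2*(-211)*(-1/178)*29934 - 17540 = 6316074/89 - 17540 = 4755014/89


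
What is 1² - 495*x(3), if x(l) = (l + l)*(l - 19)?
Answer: 47521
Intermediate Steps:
x(l) = 2*l*(-19 + l) (x(l) = (2*l)*(-19 + l) = 2*l*(-19 + l))
1² - 495*x(3) = 1² - 990*3*(-19 + 3) = 1 - 990*3*(-16) = 1 - 495*(-96) = 1 + 47520 = 47521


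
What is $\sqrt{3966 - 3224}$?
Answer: $\sqrt{742} \approx 27.24$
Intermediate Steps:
$\sqrt{3966 - 3224} = \sqrt{742}$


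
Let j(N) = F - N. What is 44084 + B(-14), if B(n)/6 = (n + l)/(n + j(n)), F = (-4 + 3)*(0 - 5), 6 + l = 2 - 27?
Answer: 44030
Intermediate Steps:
l = -31 (l = -6 + (2 - 27) = -6 - 25 = -31)
F = 5 (F = -1*(-5) = 5)
j(N) = 5 - N
B(n) = -186/5 + 6*n/5 (B(n) = 6*((n - 31)/(n + (5 - n))) = 6*((-31 + n)/5) = 6*((-31 + n)*(⅕)) = 6*(-31/5 + n/5) = -186/5 + 6*n/5)
44084 + B(-14) = 44084 + (-186/5 + (6/5)*(-14)) = 44084 + (-186/5 - 84/5) = 44084 - 54 = 44030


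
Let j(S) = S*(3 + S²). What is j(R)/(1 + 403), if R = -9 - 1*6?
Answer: -855/101 ≈ -8.4653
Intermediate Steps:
R = -15 (R = -9 - 6 = -15)
j(R)/(1 + 403) = (-15*(3 + (-15)²))/(1 + 403) = -15*(3 + 225)/404 = -15*228*(1/404) = -3420*1/404 = -855/101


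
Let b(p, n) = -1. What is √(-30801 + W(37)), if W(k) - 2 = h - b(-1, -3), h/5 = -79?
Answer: I*√31193 ≈ 176.62*I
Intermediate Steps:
h = -395 (h = 5*(-79) = -395)
W(k) = -392 (W(k) = 2 + (-395 - 1*(-1)) = 2 + (-395 + 1) = 2 - 394 = -392)
√(-30801 + W(37)) = √(-30801 - 392) = √(-31193) = I*√31193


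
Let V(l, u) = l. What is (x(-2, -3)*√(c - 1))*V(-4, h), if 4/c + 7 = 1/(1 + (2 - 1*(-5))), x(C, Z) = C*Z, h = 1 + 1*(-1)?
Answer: -24*I*√4785/55 ≈ -30.185*I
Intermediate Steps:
h = 0 (h = 1 - 1 = 0)
c = -32/55 (c = 4/(-7 + 1/(1 + (2 - 1*(-5)))) = 4/(-7 + 1/(1 + (2 + 5))) = 4/(-7 + 1/(1 + 7)) = 4/(-7 + 1/8) = 4/(-7 + ⅛) = 4/(-55/8) = 4*(-8/55) = -32/55 ≈ -0.58182)
(x(-2, -3)*√(c - 1))*V(-4, h) = ((-2*(-3))*√(-32/55 - 1))*(-4) = (6*√(-87/55))*(-4) = (6*(I*√4785/55))*(-4) = (6*I*√4785/55)*(-4) = -24*I*√4785/55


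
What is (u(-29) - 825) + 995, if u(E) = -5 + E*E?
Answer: 1006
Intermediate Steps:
u(E) = -5 + E**2
(u(-29) - 825) + 995 = ((-5 + (-29)**2) - 825) + 995 = ((-5 + 841) - 825) + 995 = (836 - 825) + 995 = 11 + 995 = 1006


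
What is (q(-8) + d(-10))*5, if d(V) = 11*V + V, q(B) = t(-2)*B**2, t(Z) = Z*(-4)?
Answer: 1960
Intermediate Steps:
t(Z) = -4*Z
q(B) = 8*B**2 (q(B) = (-4*(-2))*B**2 = 8*B**2)
d(V) = 12*V
(q(-8) + d(-10))*5 = (8*(-8)**2 + 12*(-10))*5 = (8*64 - 120)*5 = (512 - 120)*5 = 392*5 = 1960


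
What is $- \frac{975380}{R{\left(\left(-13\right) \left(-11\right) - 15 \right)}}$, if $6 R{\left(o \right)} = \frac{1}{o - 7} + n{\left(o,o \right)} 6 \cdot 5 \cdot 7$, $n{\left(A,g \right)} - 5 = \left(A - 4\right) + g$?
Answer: $- \frac{708125880}{6530371} \approx -108.44$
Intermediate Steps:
$n{\left(A,g \right)} = 1 + A + g$ ($n{\left(A,g \right)} = 5 + \left(\left(A - 4\right) + g\right) = 5 + \left(\left(-4 + A\right) + g\right) = 5 + \left(-4 + A + g\right) = 1 + A + g$)
$R{\left(o \right)} = 35 + 70 o + \frac{1}{6 \left(-7 + o\right)}$ ($R{\left(o \right)} = \frac{\frac{1}{o - 7} + \left(1 + o + o\right) 6 \cdot 5 \cdot 7}{6} = \frac{\frac{1}{-7 + o} + \left(1 + 2 o\right) 6 \cdot 5 \cdot 7}{6} = \frac{\frac{1}{-7 + o} + \left(6 + 12 o\right) 5 \cdot 7}{6} = \frac{\frac{1}{-7 + o} + \left(30 + 60 o\right) 7}{6} = \frac{\frac{1}{-7 + o} + \left(210 + 420 o\right)}{6} = \frac{210 + \frac{1}{-7 + o} + 420 o}{6} = 35 + 70 o + \frac{1}{6 \left(-7 + o\right)}$)
$- \frac{975380}{R{\left(\left(-13\right) \left(-11\right) - 15 \right)}} = - \frac{975380}{\frac{1}{6} \frac{1}{-7 - -128} \left(-1469 - 2730 \left(\left(-13\right) \left(-11\right) - 15\right) + 420 \left(\left(-13\right) \left(-11\right) - 15\right)^{2}\right)} = - \frac{975380}{\frac{1}{6} \frac{1}{-7 + \left(143 - 15\right)} \left(-1469 - 2730 \left(143 - 15\right) + 420 \left(143 - 15\right)^{2}\right)} = - \frac{975380}{\frac{1}{6} \frac{1}{-7 + 128} \left(-1469 - 349440 + 420 \cdot 128^{2}\right)} = - \frac{975380}{\frac{1}{6} \cdot \frac{1}{121} \left(-1469 - 349440 + 420 \cdot 16384\right)} = - \frac{975380}{\frac{1}{6} \cdot \frac{1}{121} \left(-1469 - 349440 + 6881280\right)} = - \frac{975380}{\frac{1}{6} \cdot \frac{1}{121} \cdot 6530371} = - \frac{975380}{\frac{6530371}{726}} = \left(-975380\right) \frac{726}{6530371} = - \frac{708125880}{6530371}$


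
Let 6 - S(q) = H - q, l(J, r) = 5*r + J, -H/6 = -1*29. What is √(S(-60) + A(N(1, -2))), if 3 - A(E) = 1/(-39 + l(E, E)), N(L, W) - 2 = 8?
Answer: I*√99246/21 ≈ 15.002*I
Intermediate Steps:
H = 174 (H = -(-6)*29 = -6*(-29) = 174)
l(J, r) = J + 5*r
N(L, W) = 10 (N(L, W) = 2 + 8 = 10)
S(q) = -168 + q (S(q) = 6 - (174 - q) = 6 + (-174 + q) = -168 + q)
A(E) = 3 - 1/(-39 + 6*E) (A(E) = 3 - 1/(-39 + (E + 5*E)) = 3 - 1/(-39 + 6*E))
√(S(-60) + A(N(1, -2))) = √((-168 - 60) + 2*(-59 + 9*10)/(3*(-13 + 2*10))) = √(-228 + 2*(-59 + 90)/(3*(-13 + 20))) = √(-228 + (⅔)*31/7) = √(-228 + (⅔)*(⅐)*31) = √(-228 + 62/21) = √(-4726/21) = I*√99246/21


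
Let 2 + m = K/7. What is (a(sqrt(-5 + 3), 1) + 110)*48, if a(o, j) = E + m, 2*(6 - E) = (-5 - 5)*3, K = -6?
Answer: 43056/7 ≈ 6150.9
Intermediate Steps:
E = 21 (E = 6 - (-5 - 5)*3/2 = 6 - (-5)*3 = 6 - 1/2*(-30) = 6 + 15 = 21)
m = -20/7 (m = -2 - 6/7 = -20/7 ≈ -2.8571)
a(o, j) = 127/7 (a(o, j) = 21 - 20/7 = 127/7)
(a(sqrt(-5 + 3), 1) + 110)*48 = (127/7 + 110)*48 = (897/7)*48 = 43056/7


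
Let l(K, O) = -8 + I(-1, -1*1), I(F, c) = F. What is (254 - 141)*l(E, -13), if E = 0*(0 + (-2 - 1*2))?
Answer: -1017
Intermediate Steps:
E = 0 (E = 0*(0 + (-2 - 2)) = 0*(0 - 4) = 0*(-4) = 0)
l(K, O) = -9 (l(K, O) = -8 - 1 = -9)
(254 - 141)*l(E, -13) = (254 - 141)*(-9) = 113*(-9) = -1017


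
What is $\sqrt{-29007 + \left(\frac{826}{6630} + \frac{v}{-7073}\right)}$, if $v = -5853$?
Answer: $\frac{i \sqrt{15946410565333786395}}{23446995} \approx 170.31 i$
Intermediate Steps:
$\sqrt{-29007 + \left(\frac{826}{6630} + \frac{v}{-7073}\right)} = \sqrt{-29007 + \left(\frac{826}{6630} - \frac{5853}{-7073}\right)} = \sqrt{-29007 + \left(826 \cdot \frac{1}{6630} - - \frac{5853}{7073}\right)} = \sqrt{-29007 + \left(\frac{413}{3315} + \frac{5853}{7073}\right)} = \sqrt{-29007 + \frac{22323844}{23446995}} = \sqrt{- \frac{680104660121}{23446995}} = \frac{i \sqrt{15946410565333786395}}{23446995}$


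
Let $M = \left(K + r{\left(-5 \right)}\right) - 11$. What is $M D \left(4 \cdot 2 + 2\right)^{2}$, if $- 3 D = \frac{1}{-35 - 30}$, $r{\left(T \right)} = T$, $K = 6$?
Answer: $- \frac{200}{39} \approx -5.1282$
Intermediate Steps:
$D = \frac{1}{195}$ ($D = - \frac{1}{3 \left(-35 - 30\right)} = - \frac{1}{3 \left(-65\right)} = \left(- \frac{1}{3}\right) \left(- \frac{1}{65}\right) = \frac{1}{195} \approx 0.0051282$)
$M = -10$ ($M = \left(6 - 5\right) - 11 = 1 - 11 = -10$)
$M D \left(4 \cdot 2 + 2\right)^{2} = \left(-10\right) \frac{1}{195} \left(4 \cdot 2 + 2\right)^{2} = - \frac{2 \left(8 + 2\right)^{2}}{39} = - \frac{2 \cdot 10^{2}}{39} = \left(- \frac{2}{39}\right) 100 = - \frac{200}{39}$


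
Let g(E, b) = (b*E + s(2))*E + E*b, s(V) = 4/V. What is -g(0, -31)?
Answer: 0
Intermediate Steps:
g(E, b) = E*b + E*(2 + E*b) (g(E, b) = (b*E + 4/2)*E + E*b = (E*b + 4*(1/2))*E + E*b = (E*b + 2)*E + E*b = (2 + E*b)*E + E*b = E*(2 + E*b) + E*b = E*b + E*(2 + E*b))
-g(0, -31) = -0*(2 - 31 + 0*(-31)) = -0*(2 - 31 + 0) = -0*(-29) = -1*0 = 0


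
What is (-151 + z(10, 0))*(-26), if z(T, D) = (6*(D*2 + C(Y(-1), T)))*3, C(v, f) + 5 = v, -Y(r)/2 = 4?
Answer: 10010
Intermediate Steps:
Y(r) = -8 (Y(r) = -2*4 = -8)
C(v, f) = -5 + v
z(T, D) = -234 + 36*D (z(T, D) = (6*(D*2 + (-5 - 8)))*3 = (6*(2*D - 13))*3 = (6*(-13 + 2*D))*3 = (-78 + 12*D)*3 = -234 + 36*D)
(-151 + z(10, 0))*(-26) = (-151 + (-234 + 36*0))*(-26) = (-151 + (-234 + 0))*(-26) = (-151 - 234)*(-26) = -385*(-26) = 10010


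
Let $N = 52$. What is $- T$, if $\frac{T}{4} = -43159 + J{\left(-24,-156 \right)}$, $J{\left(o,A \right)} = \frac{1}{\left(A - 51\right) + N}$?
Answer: $\frac{26758584}{155} \approx 1.7264 \cdot 10^{5}$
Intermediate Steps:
$J{\left(o,A \right)} = \frac{1}{1 + A}$ ($J{\left(o,A \right)} = \frac{1}{\left(A - 51\right) + 52} = \frac{1}{\left(-51 + A\right) + 52} = \frac{1}{1 + A}$)
$T = - \frac{26758584}{155}$ ($T = 4 \left(-43159 + \frac{1}{1 - 156}\right) = 4 \left(-43159 + \frac{1}{-155}\right) = 4 \left(-43159 - \frac{1}{155}\right) = 4 \left(- \frac{6689646}{155}\right) = - \frac{26758584}{155} \approx -1.7264 \cdot 10^{5}$)
$- T = \left(-1\right) \left(- \frac{26758584}{155}\right) = \frac{26758584}{155}$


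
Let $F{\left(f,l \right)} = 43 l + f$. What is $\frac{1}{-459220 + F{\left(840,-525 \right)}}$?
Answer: $- \frac{1}{480955} \approx -2.0792 \cdot 10^{-6}$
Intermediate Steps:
$F{\left(f,l \right)} = f + 43 l$
$\frac{1}{-459220 + F{\left(840,-525 \right)}} = \frac{1}{-459220 + \left(840 + 43 \left(-525\right)\right)} = \frac{1}{-459220 + \left(840 - 22575\right)} = \frac{1}{-459220 - 21735} = \frac{1}{-480955} = - \frac{1}{480955}$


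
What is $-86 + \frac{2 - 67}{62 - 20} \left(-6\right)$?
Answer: $- \frac{537}{7} \approx -76.714$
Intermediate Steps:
$-86 + \frac{2 - 67}{62 - 20} \left(-6\right) = -86 + - \frac{65}{42} \left(-6\right) = -86 + \left(-65\right) \frac{1}{42} \left(-6\right) = -86 - - \frac{65}{7} = -86 + \frac{65}{7} = - \frac{537}{7}$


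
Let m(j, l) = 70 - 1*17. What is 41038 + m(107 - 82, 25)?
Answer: 41091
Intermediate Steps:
m(j, l) = 53 (m(j, l) = 70 - 17 = 53)
41038 + m(107 - 82, 25) = 41038 + 53 = 41091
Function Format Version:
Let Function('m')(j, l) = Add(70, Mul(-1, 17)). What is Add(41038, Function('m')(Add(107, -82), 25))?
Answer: 41091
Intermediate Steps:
Function('m')(j, l) = 53 (Function('m')(j, l) = Add(70, -17) = 53)
Add(41038, Function('m')(Add(107, -82), 25)) = Add(41038, 53) = 41091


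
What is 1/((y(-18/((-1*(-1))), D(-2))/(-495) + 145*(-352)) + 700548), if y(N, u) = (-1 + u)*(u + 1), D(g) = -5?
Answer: 165/107168812 ≈ 1.5396e-6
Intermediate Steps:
y(N, u) = (1 + u)*(-1 + u) (y(N, u) = (-1 + u)*(1 + u) = (1 + u)*(-1 + u))
1/((y(-18/((-1*(-1))), D(-2))/(-495) + 145*(-352)) + 700548) = 1/(((-1 + (-5)**2)/(-495) + 145*(-352)) + 700548) = 1/(((-1 + 25)*(-1/495) - 51040) + 700548) = 1/((24*(-1/495) - 51040) + 700548) = 1/((-8/165 - 51040) + 700548) = 1/(-8421608/165 + 700548) = 1/(107168812/165) = 165/107168812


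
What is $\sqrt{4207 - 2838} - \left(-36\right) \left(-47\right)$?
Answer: $-1655$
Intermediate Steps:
$\sqrt{4207 - 2838} - \left(-36\right) \left(-47\right) = \sqrt{1369} - 1692 = 37 - 1692 = -1655$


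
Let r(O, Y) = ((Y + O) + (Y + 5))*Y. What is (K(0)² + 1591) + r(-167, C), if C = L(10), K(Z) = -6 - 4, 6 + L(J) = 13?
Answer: 655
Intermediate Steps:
L(J) = 7 (L(J) = -6 + 13 = 7)
K(Z) = -10
C = 7
r(O, Y) = Y*(5 + O + 2*Y) (r(O, Y) = ((O + Y) + (5 + Y))*Y = (5 + O + 2*Y)*Y = Y*(5 + O + 2*Y))
(K(0)² + 1591) + r(-167, C) = ((-10)² + 1591) + 7*(5 - 167 + 2*7) = (100 + 1591) + 7*(5 - 167 + 14) = 1691 + 7*(-148) = 1691 - 1036 = 655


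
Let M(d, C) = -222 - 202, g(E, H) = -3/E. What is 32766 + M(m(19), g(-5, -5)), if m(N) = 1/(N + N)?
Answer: 32342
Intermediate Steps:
m(N) = 1/(2*N)
M(d, C) = -424
32766 + M(m(19), g(-5, -5)) = 32766 - 424 = 32342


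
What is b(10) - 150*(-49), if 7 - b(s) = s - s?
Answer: 7357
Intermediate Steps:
b(s) = 7 (b(s) = 7 - (s - s) = 7 - 1*0 = 7 + 0 = 7)
b(10) - 150*(-49) = 7 - 150*(-49) = 7 + 7350 = 7357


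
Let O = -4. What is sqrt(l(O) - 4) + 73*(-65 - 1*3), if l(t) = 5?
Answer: -4963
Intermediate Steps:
sqrt(l(O) - 4) + 73*(-65 - 1*3) = sqrt(5 - 4) + 73*(-65 - 1*3) = sqrt(1) + 73*(-65 - 3) = 1 + 73*(-68) = 1 - 4964 = -4963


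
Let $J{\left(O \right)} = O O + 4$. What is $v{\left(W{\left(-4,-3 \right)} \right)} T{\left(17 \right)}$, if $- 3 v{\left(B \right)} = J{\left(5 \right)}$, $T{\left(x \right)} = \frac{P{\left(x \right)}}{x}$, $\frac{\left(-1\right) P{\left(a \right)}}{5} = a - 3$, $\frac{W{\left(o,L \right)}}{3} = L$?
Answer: $\frac{2030}{51} \approx 39.804$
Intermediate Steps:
$W{\left(o,L \right)} = 3 L$
$P{\left(a \right)} = 15 - 5 a$ ($P{\left(a \right)} = - 5 \left(a - 3\right) = - 5 \left(-3 + a\right) = 15 - 5 a$)
$J{\left(O \right)} = 4 + O^{2}$ ($J{\left(O \right)} = O^{2} + 4 = 4 + O^{2}$)
$T{\left(x \right)} = \frac{15 - 5 x}{x}$
$v{\left(B \right)} = - \frac{29}{3}$ ($v{\left(B \right)} = - \frac{4 + 5^{2}}{3} = - \frac{4 + 25}{3} = \left(- \frac{1}{3}\right) 29 = - \frac{29}{3}$)
$v{\left(W{\left(-4,-3 \right)} \right)} T{\left(17 \right)} = - \frac{29 \left(-5 + \frac{15}{17}\right)}{3} = \left(- \frac{29}{3}\right) \left(- \frac{70}{17}\right) = \frac{2030}{51}$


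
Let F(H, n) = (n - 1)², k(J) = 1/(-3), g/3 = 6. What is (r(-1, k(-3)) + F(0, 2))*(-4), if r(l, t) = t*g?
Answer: 20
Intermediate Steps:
g = 18 (g = 3*6 = 18)
k(J) = -⅓
r(l, t) = 18*t (r(l, t) = t*18 = 18*t)
F(H, n) = (-1 + n)²
(r(-1, k(-3)) + F(0, 2))*(-4) = (18*(-⅓) + (-1 + 2)²)*(-4) = (-6 + 1²)*(-4) = (-6 + 1)*(-4) = -5*(-4) = 20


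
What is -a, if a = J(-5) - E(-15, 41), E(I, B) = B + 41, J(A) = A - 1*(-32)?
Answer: 55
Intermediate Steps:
J(A) = 32 + A (J(A) = A + 32 = 32 + A)
E(I, B) = 41 + B
a = -55 (a = (32 - 5) - (41 + 41) = 27 - 1*82 = 27 - 82 = -55)
-a = -1*(-55) = 55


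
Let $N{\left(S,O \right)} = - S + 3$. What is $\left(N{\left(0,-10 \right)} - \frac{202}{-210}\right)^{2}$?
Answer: $\frac{173056}{11025} \approx 15.697$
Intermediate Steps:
$N{\left(S,O \right)} = 3 - S$
$\left(N{\left(0,-10 \right)} - \frac{202}{-210}\right)^{2} = \left(\left(3 - 0\right) - \frac{202}{-210}\right)^{2} = \left(\left(3 + 0\right) - - \frac{101}{105}\right)^{2} = \left(3 + \frac{101}{105}\right)^{2} = \left(\frac{416}{105}\right)^{2} = \frac{173056}{11025}$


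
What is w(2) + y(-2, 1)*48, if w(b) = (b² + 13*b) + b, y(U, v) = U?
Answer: -64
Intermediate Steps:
w(b) = b² + 14*b
w(2) + y(-2, 1)*48 = 2*(14 + 2) - 2*48 = 2*16 - 96 = 32 - 96 = -64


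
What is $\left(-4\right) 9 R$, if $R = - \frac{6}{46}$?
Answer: $\frac{108}{23} \approx 4.6956$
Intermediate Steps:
$R = - \frac{3}{23}$ ($R = \left(-6\right) \frac{1}{46} = - \frac{3}{23} \approx -0.13043$)
$\left(-4\right) 9 R = \left(-4\right) 9 \left(- \frac{3}{23}\right) = \left(-36\right) \left(- \frac{3}{23}\right) = \frac{108}{23}$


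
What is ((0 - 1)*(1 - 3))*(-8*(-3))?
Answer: 48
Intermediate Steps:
((0 - 1)*(1 - 3))*(-8*(-3)) = -1*(-2)*24 = 2*24 = 48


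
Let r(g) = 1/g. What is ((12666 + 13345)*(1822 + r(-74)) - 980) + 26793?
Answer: 94835007/2 ≈ 4.7417e+7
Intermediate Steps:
((12666 + 13345)*(1822 + r(-74)) - 980) + 26793 = ((12666 + 13345)*(1822 + 1/(-74)) - 980) + 26793 = (26011*(1822 - 1/74) - 980) + 26793 = (26011*(134827/74) - 980) + 26793 = (94783381/2 - 980) + 26793 = 94781421/2 + 26793 = 94835007/2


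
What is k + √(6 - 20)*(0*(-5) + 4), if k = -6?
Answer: -6 + 4*I*√14 ≈ -6.0 + 14.967*I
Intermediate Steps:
k + √(6 - 20)*(0*(-5) + 4) = -6 + √(6 - 20)*(0*(-5) + 4) = -6 + √(-14)*(0 + 4) = -6 + (I*√14)*4 = -6 + 4*I*√14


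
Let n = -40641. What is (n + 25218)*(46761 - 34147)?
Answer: -194545722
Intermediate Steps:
(n + 25218)*(46761 - 34147) = (-40641 + 25218)*(46761 - 34147) = -15423*12614 = -194545722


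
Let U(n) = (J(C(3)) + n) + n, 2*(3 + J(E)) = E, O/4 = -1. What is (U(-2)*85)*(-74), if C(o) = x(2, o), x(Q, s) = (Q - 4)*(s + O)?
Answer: 37740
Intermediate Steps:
O = -4 (O = 4*(-1) = -4)
x(Q, s) = (-4 + Q)*(-4 + s) (x(Q, s) = (Q - 4)*(s - 4) = (-4 + Q)*(-4 + s))
C(o) = 8 - 2*o (C(o) = 16 - 4*2 - 4*o + 2*o = 16 - 8 - 4*o + 2*o = 8 - 2*o)
J(E) = -3 + E/2
U(n) = -2 + 2*n (U(n) = ((-3 + (8 - 2*3)/2) + n) + n = ((-3 + (8 - 6)/2) + n) + n = ((-3 + (½)*2) + n) + n = ((-3 + 1) + n) + n = (-2 + n) + n = -2 + 2*n)
(U(-2)*85)*(-74) = ((-2 + 2*(-2))*85)*(-74) = ((-2 - 4)*85)*(-74) = -6*85*(-74) = -510*(-74) = 37740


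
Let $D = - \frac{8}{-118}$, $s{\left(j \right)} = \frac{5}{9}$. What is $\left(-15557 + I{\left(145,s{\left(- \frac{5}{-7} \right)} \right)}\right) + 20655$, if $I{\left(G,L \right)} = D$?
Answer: $\frac{300786}{59} \approx 5098.1$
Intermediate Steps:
$s{\left(j \right)} = \frac{5}{9}$ ($s{\left(j \right)} = 5 \cdot \frac{1}{9} = \frac{5}{9}$)
$D = \frac{4}{59}$ ($D = \left(-8\right) \left(- \frac{1}{118}\right) = \frac{4}{59} \approx 0.067797$)
$I{\left(G,L \right)} = \frac{4}{59}$
$\left(-15557 + I{\left(145,s{\left(- \frac{5}{-7} \right)} \right)}\right) + 20655 = \left(-15557 + \frac{4}{59}\right) + 20655 = - \frac{917859}{59} + 20655 = \frac{300786}{59}$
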